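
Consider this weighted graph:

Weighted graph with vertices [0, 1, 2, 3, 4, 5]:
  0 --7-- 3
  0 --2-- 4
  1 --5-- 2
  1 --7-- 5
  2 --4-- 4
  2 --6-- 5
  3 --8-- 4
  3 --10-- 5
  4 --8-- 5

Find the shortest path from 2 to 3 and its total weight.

Using Dijkstra's algorithm from vertex 2:
Shortest path: 2 -> 4 -> 3
Total weight: 4 + 8 = 12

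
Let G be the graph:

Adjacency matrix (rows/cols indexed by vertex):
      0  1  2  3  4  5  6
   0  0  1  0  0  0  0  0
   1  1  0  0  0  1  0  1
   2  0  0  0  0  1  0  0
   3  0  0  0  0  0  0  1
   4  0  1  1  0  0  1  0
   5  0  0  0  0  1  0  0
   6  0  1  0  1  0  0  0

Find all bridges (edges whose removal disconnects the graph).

A bridge is an edge whose removal increases the number of connected components.
Bridges found: (0,1), (1,4), (1,6), (2,4), (3,6), (4,5)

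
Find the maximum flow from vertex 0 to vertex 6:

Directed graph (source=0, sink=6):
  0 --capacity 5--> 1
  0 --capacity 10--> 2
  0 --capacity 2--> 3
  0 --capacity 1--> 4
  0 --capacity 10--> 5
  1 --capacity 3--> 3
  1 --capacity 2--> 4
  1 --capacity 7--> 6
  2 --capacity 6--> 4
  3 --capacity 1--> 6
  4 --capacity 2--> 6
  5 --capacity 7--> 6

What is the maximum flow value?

Computing max flow:
  Flow on (0->1): 5/5
  Flow on (0->2): 2/10
  Flow on (0->3): 1/2
  Flow on (0->5): 7/10
  Flow on (1->6): 5/7
  Flow on (2->4): 2/6
  Flow on (3->6): 1/1
  Flow on (4->6): 2/2
  Flow on (5->6): 7/7
Maximum flow = 15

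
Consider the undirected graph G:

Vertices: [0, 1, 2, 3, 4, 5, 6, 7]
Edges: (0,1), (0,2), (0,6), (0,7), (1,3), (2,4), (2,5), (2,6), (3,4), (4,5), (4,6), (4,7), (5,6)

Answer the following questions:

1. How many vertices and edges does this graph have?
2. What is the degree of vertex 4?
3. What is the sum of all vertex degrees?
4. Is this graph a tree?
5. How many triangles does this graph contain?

Count: 8 vertices, 13 edges.
Vertex 4 has neighbors [2, 3, 5, 6, 7], degree = 5.
Handshaking lemma: 2 * 13 = 26.
A tree on 8 vertices has 7 edges. This graph has 13 edges (6 extra). Not a tree.
Number of triangles = 5.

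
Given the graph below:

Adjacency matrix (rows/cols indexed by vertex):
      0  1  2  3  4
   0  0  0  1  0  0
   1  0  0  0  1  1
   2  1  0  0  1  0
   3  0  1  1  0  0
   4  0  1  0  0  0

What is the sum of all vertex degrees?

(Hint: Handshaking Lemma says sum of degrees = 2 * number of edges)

Count edges: 4 edges.
By Handshaking Lemma: sum of degrees = 2 * 4 = 8.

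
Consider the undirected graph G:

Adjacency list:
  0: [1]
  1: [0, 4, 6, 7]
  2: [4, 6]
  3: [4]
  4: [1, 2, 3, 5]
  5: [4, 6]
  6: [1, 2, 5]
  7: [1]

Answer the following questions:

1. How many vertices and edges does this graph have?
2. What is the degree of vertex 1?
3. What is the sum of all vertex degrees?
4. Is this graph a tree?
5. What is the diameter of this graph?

Count: 8 vertices, 9 edges.
Vertex 1 has neighbors [0, 4, 6, 7], degree = 4.
Handshaking lemma: 2 * 9 = 18.
A tree on 8 vertices has 7 edges. This graph has 9 edges (2 extra). Not a tree.
Diameter (longest shortest path) = 3.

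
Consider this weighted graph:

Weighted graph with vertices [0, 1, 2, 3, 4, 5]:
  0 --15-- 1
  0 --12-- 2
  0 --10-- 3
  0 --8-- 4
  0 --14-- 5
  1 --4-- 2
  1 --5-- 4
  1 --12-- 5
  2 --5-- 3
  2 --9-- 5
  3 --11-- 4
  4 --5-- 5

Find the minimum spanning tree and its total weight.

Applying Kruskal's algorithm (sort edges by weight, add if no cycle):
  Add (1,2) w=4
  Add (1,4) w=5
  Add (2,3) w=5
  Add (4,5) w=5
  Add (0,4) w=8
  Skip (2,5) w=9 (creates cycle)
  Skip (0,3) w=10 (creates cycle)
  Skip (3,4) w=11 (creates cycle)
  Skip (0,2) w=12 (creates cycle)
  Skip (1,5) w=12 (creates cycle)
  Skip (0,5) w=14 (creates cycle)
  Skip (0,1) w=15 (creates cycle)
MST weight = 27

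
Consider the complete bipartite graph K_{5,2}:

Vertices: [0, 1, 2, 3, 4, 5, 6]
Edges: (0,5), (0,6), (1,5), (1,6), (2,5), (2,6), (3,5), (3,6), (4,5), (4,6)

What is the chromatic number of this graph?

K_{5,2} is bipartite: vertices split into two independent sets of size 5 and 2.
Color one set 0, the other 1. No adjacent vertices share a color.
Chromatic number = 2.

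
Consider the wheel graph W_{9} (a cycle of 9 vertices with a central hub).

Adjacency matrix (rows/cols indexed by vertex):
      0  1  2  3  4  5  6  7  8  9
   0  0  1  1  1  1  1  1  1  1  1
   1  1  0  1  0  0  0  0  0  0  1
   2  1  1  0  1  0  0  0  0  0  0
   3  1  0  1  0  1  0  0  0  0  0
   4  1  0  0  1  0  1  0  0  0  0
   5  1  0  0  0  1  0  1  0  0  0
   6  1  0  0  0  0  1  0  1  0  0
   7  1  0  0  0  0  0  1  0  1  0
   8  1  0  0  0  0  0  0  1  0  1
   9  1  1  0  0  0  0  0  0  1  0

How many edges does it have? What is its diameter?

Wheel graph W_{9}: 9 cycle edges + 9 spoke edges = 18 edges.
The hub is distance 1 from all cycle vertices. Max distance between cycle vertices through hub is 2.
Diameter = 2.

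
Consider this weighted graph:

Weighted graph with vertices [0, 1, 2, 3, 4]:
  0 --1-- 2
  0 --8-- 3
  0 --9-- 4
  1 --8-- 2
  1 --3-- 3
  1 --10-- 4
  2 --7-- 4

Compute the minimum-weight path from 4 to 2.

Using Dijkstra's algorithm from vertex 4:
Shortest path: 4 -> 2
Total weight: 7 = 7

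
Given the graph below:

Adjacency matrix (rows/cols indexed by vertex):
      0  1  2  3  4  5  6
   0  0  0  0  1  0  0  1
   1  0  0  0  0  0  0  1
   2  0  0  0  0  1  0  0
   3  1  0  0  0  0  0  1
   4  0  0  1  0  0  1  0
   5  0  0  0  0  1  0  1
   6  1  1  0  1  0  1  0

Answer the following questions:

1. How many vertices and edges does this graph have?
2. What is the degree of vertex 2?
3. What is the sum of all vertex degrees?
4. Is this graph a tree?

Count: 7 vertices, 7 edges.
Vertex 2 has neighbors [4], degree = 1.
Handshaking lemma: 2 * 7 = 14.
A tree on 7 vertices has 6 edges. This graph has 7 edges (1 extra). Not a tree.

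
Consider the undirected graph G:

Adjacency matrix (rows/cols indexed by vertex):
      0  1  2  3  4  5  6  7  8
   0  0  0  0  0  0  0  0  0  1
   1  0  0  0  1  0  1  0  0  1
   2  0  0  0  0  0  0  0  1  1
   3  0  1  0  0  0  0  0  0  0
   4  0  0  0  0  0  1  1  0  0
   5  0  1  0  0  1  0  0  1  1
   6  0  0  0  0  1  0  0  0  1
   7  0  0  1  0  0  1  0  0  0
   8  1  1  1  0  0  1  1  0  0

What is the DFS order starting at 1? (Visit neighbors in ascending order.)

DFS from vertex 1 (neighbors processed in ascending order):
Visit order: 1, 3, 5, 4, 6, 8, 0, 2, 7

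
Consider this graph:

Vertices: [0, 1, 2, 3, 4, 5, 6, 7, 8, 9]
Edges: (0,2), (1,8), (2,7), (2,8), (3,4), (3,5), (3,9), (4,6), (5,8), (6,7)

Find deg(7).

Vertex 7 has neighbors [2, 6], so deg(7) = 2.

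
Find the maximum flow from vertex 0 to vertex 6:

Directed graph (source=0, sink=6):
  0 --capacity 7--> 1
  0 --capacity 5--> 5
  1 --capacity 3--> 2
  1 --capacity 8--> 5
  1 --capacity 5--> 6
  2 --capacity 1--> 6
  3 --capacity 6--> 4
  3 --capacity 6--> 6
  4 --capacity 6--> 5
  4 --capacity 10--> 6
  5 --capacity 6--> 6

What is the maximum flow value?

Computing max flow:
  Flow on (0->1): 7/7
  Flow on (0->5): 5/5
  Flow on (1->2): 1/3
  Flow on (1->5): 1/8
  Flow on (1->6): 5/5
  Flow on (2->6): 1/1
  Flow on (5->6): 6/6
Maximum flow = 12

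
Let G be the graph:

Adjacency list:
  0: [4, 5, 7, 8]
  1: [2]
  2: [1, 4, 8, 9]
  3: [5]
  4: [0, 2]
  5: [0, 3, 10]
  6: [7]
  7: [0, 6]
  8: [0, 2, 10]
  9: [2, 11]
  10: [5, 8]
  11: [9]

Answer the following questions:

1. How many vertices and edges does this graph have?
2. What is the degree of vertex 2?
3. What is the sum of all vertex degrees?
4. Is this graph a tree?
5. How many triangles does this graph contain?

Count: 12 vertices, 13 edges.
Vertex 2 has neighbors [1, 4, 8, 9], degree = 4.
Handshaking lemma: 2 * 13 = 26.
A tree on 12 vertices has 11 edges. This graph has 13 edges (2 extra). Not a tree.
Number of triangles = 0.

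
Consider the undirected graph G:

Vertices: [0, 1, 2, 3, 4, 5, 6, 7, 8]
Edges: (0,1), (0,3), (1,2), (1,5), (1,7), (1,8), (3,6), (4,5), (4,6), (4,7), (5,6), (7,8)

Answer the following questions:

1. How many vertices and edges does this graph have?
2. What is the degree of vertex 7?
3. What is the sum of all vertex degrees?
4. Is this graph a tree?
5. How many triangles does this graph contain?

Count: 9 vertices, 12 edges.
Vertex 7 has neighbors [1, 4, 8], degree = 3.
Handshaking lemma: 2 * 12 = 24.
A tree on 9 vertices has 8 edges. This graph has 12 edges (4 extra). Not a tree.
Number of triangles = 2.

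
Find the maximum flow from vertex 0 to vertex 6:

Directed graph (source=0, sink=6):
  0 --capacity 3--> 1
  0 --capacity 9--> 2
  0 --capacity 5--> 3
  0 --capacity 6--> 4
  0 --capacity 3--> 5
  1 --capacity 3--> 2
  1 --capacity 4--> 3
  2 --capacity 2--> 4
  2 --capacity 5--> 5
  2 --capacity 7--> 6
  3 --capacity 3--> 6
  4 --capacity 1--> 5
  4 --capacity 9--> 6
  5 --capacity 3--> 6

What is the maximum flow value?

Computing max flow:
  Flow on (0->1): 3/3
  Flow on (0->2): 6/9
  Flow on (0->3): 3/5
  Flow on (0->4): 6/6
  Flow on (0->5): 3/3
  Flow on (1->2): 3/3
  Flow on (2->4): 2/2
  Flow on (2->6): 7/7
  Flow on (3->6): 3/3
  Flow on (4->6): 8/9
  Flow on (5->6): 3/3
Maximum flow = 21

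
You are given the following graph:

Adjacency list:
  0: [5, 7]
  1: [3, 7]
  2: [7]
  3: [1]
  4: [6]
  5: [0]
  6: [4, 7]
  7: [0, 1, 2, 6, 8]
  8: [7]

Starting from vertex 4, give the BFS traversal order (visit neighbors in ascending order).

BFS from vertex 4 (neighbors processed in ascending order):
Visit order: 4, 6, 7, 0, 1, 2, 8, 5, 3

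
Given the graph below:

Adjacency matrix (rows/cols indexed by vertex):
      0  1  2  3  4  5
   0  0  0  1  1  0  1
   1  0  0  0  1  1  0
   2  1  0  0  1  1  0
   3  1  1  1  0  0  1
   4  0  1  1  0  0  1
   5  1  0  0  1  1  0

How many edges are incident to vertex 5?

Vertex 5 has neighbors [0, 3, 4], so deg(5) = 3.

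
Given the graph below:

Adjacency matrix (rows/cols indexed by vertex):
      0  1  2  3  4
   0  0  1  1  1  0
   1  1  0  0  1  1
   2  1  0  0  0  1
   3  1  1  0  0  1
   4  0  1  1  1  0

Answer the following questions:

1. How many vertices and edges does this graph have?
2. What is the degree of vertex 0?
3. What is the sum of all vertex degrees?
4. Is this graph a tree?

Count: 5 vertices, 7 edges.
Vertex 0 has neighbors [1, 2, 3], degree = 3.
Handshaking lemma: 2 * 7 = 14.
A tree on 5 vertices has 4 edges. This graph has 7 edges (3 extra). Not a tree.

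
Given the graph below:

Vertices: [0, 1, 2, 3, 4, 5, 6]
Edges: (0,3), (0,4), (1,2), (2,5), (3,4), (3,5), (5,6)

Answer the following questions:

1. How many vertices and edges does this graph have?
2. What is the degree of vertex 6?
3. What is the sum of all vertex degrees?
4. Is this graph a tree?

Count: 7 vertices, 7 edges.
Vertex 6 has neighbors [5], degree = 1.
Handshaking lemma: 2 * 7 = 14.
A tree on 7 vertices has 6 edges. This graph has 7 edges (1 extra). Not a tree.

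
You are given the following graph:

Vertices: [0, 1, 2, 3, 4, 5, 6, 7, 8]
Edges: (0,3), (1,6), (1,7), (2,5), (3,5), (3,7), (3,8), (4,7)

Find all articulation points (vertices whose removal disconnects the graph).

An articulation point is a vertex whose removal disconnects the graph.
Articulation points: [1, 3, 5, 7]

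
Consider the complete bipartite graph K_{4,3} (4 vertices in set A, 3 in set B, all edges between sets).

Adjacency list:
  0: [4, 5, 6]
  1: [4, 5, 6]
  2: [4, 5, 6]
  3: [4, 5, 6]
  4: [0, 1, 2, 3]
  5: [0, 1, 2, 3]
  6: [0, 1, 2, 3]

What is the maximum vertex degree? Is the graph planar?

Set-A vertices have degree 3; set-B vertices have degree 4. Maximum degree = max(4,3) = 4.
K_{4,3} contains K_{3,3} as a subgraph (since both sides have >= 3 vertices); by Kuratowski's theorem it is not planar.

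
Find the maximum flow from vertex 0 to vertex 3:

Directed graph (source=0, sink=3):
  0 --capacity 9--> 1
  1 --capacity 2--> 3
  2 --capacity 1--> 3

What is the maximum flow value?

Computing max flow:
  Flow on (0->1): 2/9
  Flow on (1->3): 2/2
Maximum flow = 2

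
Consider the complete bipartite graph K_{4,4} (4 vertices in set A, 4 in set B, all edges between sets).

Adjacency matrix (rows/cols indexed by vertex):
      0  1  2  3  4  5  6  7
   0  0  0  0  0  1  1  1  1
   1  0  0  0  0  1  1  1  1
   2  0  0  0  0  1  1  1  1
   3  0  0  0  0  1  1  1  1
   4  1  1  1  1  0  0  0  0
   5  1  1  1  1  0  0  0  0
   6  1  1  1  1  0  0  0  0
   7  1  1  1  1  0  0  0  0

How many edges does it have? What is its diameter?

K_{4,4} has 4 * 4 = 16 edges.
Any vertex reaches any opposite-side vertex in 1 step; same-side vertices reach in 2 steps via any opposite-side vertex.
Diameter = 2.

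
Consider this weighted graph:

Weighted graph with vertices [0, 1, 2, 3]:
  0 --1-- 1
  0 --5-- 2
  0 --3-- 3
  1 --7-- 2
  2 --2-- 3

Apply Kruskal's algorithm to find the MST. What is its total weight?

Applying Kruskal's algorithm (sort edges by weight, add if no cycle):
  Add (0,1) w=1
  Add (2,3) w=2
  Add (0,3) w=3
  Skip (0,2) w=5 (creates cycle)
  Skip (1,2) w=7 (creates cycle)
MST weight = 6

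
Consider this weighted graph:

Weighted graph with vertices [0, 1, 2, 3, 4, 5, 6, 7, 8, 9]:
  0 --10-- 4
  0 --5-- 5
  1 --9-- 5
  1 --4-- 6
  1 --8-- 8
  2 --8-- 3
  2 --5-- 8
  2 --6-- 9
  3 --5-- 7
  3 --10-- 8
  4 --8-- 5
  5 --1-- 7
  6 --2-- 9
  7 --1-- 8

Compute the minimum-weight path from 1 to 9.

Using Dijkstra's algorithm from vertex 1:
Shortest path: 1 -> 6 -> 9
Total weight: 4 + 2 = 6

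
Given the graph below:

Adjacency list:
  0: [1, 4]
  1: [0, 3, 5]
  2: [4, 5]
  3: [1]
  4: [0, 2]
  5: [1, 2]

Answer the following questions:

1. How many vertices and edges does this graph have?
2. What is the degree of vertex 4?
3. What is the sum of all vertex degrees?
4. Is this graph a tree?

Count: 6 vertices, 6 edges.
Vertex 4 has neighbors [0, 2], degree = 2.
Handshaking lemma: 2 * 6 = 12.
A tree on 6 vertices has 5 edges. This graph has 6 edges (1 extra). Not a tree.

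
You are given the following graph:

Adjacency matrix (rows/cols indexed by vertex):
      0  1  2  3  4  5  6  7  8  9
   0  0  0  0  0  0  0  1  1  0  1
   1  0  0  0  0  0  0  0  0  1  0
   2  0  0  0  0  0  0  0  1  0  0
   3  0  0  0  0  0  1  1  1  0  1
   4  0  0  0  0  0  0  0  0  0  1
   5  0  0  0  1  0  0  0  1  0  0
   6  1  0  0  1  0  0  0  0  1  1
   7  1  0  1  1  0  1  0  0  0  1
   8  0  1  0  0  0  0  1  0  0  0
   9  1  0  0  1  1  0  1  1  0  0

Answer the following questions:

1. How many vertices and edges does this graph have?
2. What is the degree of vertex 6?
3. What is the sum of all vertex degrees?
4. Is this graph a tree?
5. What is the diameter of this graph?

Count: 10 vertices, 14 edges.
Vertex 6 has neighbors [0, 3, 8, 9], degree = 4.
Handshaking lemma: 2 * 14 = 28.
A tree on 10 vertices has 9 edges. This graph has 14 edges (5 extra). Not a tree.
Diameter (longest shortest path) = 5.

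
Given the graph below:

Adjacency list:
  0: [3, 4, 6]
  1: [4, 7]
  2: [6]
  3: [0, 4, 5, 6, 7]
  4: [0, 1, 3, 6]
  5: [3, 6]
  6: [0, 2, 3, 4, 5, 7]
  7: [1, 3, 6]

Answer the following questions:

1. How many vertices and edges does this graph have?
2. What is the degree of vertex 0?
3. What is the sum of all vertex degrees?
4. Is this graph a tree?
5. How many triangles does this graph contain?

Count: 8 vertices, 13 edges.
Vertex 0 has neighbors [3, 4, 6], degree = 3.
Handshaking lemma: 2 * 13 = 26.
A tree on 8 vertices has 7 edges. This graph has 13 edges (6 extra). Not a tree.
Number of triangles = 6.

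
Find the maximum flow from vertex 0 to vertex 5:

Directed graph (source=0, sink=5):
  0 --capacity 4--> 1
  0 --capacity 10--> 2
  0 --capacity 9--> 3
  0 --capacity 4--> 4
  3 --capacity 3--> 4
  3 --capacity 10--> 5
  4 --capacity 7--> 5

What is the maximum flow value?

Computing max flow:
  Flow on (0->3): 9/9
  Flow on (0->4): 4/4
  Flow on (3->5): 9/10
  Flow on (4->5): 4/7
Maximum flow = 13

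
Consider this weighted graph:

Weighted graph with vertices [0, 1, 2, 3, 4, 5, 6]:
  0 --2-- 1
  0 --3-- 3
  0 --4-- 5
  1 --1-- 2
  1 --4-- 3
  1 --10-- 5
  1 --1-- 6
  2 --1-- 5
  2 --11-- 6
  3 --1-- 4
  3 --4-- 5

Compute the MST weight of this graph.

Applying Kruskal's algorithm (sort edges by weight, add if no cycle):
  Add (1,2) w=1
  Add (1,6) w=1
  Add (2,5) w=1
  Add (3,4) w=1
  Add (0,1) w=2
  Add (0,3) w=3
  Skip (0,5) w=4 (creates cycle)
  Skip (1,3) w=4 (creates cycle)
  Skip (3,5) w=4 (creates cycle)
  Skip (1,5) w=10 (creates cycle)
  Skip (2,6) w=11 (creates cycle)
MST weight = 9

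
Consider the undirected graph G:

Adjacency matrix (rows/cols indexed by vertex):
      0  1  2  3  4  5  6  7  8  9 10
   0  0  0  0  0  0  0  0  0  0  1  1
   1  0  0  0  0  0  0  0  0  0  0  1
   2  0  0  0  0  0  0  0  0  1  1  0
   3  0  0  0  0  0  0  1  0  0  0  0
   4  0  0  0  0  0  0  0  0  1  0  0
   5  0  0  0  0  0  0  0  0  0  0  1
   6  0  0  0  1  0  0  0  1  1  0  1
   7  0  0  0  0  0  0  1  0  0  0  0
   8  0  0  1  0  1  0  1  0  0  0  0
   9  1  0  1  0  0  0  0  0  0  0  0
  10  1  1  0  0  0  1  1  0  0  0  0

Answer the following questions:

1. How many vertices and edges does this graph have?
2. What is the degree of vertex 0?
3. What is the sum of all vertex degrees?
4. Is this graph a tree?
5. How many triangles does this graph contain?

Count: 11 vertices, 11 edges.
Vertex 0 has neighbors [9, 10], degree = 2.
Handshaking lemma: 2 * 11 = 22.
A tree on 11 vertices has 10 edges. This graph has 11 edges (1 extra). Not a tree.
Number of triangles = 0.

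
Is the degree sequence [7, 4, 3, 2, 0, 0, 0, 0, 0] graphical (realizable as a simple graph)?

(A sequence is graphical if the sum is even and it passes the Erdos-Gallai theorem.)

Sum of degrees = 16. Sum is even but fails Erdos-Gallai. The sequence is NOT graphical.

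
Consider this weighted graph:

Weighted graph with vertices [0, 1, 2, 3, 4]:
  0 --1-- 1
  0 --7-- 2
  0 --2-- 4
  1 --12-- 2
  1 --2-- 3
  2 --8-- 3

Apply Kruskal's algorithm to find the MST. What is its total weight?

Applying Kruskal's algorithm (sort edges by weight, add if no cycle):
  Add (0,1) w=1
  Add (0,4) w=2
  Add (1,3) w=2
  Add (0,2) w=7
  Skip (2,3) w=8 (creates cycle)
  Skip (1,2) w=12 (creates cycle)
MST weight = 12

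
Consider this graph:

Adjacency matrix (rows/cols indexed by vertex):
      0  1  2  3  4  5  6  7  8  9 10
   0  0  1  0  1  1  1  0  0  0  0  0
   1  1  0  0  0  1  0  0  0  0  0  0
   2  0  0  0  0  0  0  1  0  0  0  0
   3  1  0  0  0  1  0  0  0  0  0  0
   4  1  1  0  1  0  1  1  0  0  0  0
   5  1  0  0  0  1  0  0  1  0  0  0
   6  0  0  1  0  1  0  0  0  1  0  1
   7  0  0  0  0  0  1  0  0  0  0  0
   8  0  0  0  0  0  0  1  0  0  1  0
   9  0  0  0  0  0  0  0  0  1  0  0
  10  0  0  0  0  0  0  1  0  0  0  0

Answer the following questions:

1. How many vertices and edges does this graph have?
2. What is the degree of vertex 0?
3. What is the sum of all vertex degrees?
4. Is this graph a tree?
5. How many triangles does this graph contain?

Count: 11 vertices, 13 edges.
Vertex 0 has neighbors [1, 3, 4, 5], degree = 4.
Handshaking lemma: 2 * 13 = 26.
A tree on 11 vertices has 10 edges. This graph has 13 edges (3 extra). Not a tree.
Number of triangles = 3.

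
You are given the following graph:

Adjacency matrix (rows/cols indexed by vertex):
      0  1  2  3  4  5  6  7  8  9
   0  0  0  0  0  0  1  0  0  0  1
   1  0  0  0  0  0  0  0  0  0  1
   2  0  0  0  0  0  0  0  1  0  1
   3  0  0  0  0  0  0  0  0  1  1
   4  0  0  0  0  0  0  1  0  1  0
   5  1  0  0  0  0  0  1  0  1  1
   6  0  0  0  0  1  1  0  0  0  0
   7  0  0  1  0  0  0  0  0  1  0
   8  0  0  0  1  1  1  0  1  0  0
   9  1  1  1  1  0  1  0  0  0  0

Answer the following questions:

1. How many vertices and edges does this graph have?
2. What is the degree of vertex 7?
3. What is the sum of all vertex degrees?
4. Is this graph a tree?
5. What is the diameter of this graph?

Count: 10 vertices, 13 edges.
Vertex 7 has neighbors [2, 8], degree = 2.
Handshaking lemma: 2 * 13 = 26.
A tree on 10 vertices has 9 edges. This graph has 13 edges (4 extra). Not a tree.
Diameter (longest shortest path) = 4.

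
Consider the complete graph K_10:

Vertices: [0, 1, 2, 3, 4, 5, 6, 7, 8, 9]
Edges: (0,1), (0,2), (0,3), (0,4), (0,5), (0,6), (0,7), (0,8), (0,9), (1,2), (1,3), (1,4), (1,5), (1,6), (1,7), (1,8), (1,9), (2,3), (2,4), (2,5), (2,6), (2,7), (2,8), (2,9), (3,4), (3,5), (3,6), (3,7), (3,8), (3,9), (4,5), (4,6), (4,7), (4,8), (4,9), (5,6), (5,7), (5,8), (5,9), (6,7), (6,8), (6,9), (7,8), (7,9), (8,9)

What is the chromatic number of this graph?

In K_10, every vertex is adjacent to every other vertex.
Each vertex needs a unique color.
Chromatic number = 10.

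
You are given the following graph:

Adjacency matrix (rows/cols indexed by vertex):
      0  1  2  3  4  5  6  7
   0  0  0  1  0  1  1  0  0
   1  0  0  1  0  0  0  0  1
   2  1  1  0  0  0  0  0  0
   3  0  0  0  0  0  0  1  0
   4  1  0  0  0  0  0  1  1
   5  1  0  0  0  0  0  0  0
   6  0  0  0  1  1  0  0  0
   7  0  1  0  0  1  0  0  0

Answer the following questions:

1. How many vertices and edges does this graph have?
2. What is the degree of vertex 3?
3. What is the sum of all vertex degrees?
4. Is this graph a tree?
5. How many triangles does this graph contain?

Count: 8 vertices, 8 edges.
Vertex 3 has neighbors [6], degree = 1.
Handshaking lemma: 2 * 8 = 16.
A tree on 8 vertices has 7 edges. This graph has 8 edges (1 extra). Not a tree.
Number of triangles = 0.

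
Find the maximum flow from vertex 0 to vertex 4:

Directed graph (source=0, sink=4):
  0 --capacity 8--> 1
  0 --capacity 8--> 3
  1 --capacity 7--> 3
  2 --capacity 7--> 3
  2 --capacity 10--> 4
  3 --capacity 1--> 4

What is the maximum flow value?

Computing max flow:
  Flow on (0->1): 1/8
  Flow on (1->3): 1/7
  Flow on (3->4): 1/1
Maximum flow = 1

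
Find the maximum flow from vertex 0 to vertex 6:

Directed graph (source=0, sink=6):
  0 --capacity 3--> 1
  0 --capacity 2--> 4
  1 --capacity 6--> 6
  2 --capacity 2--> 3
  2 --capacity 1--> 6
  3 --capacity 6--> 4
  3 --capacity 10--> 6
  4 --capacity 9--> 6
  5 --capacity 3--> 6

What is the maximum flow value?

Computing max flow:
  Flow on (0->1): 3/3
  Flow on (0->4): 2/2
  Flow on (1->6): 3/6
  Flow on (4->6): 2/9
Maximum flow = 5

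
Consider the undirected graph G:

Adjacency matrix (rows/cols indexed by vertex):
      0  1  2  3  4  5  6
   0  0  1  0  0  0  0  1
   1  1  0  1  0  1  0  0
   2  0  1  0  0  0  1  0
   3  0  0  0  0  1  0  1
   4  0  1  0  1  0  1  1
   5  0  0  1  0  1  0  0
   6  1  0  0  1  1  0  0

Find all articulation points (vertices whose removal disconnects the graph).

No articulation points. The graph is biconnected.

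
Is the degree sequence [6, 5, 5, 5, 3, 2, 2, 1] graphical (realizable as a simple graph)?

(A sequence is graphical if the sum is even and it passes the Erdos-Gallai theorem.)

Sum of degrees = 29. Sum is odd, so the sequence is NOT graphical.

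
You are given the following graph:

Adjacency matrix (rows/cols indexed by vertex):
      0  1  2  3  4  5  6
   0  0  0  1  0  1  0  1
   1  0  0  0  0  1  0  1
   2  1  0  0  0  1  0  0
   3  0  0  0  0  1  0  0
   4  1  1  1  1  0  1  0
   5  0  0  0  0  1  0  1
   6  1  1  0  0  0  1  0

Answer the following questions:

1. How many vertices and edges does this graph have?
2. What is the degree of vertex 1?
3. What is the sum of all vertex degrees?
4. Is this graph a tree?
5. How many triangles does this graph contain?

Count: 7 vertices, 9 edges.
Vertex 1 has neighbors [4, 6], degree = 2.
Handshaking lemma: 2 * 9 = 18.
A tree on 7 vertices has 6 edges. This graph has 9 edges (3 extra). Not a tree.
Number of triangles = 1.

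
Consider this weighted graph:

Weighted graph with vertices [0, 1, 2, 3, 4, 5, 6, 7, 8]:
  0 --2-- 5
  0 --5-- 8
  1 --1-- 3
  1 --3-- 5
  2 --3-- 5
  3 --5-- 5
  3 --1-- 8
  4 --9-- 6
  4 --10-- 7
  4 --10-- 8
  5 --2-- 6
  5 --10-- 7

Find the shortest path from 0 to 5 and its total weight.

Using Dijkstra's algorithm from vertex 0:
Shortest path: 0 -> 5
Total weight: 2 = 2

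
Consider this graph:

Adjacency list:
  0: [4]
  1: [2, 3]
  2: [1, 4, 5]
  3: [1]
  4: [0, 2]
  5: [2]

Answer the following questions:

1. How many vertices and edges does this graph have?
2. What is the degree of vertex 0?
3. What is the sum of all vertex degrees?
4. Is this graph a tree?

Count: 6 vertices, 5 edges.
Vertex 0 has neighbors [4], degree = 1.
Handshaking lemma: 2 * 5 = 10.
A graph is a tree iff it is connected and has exactly n-1 edges. This graph is connected (all 6 vertices in one component) and has 6-1 = 5 edges. It is a tree.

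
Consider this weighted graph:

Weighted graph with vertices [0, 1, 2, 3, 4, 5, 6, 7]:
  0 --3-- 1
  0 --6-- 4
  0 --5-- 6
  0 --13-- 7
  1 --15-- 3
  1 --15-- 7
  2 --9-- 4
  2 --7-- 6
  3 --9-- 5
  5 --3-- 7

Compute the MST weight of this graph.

Applying Kruskal's algorithm (sort edges by weight, add if no cycle):
  Add (0,1) w=3
  Add (5,7) w=3
  Add (0,6) w=5
  Add (0,4) w=6
  Add (2,6) w=7
  Skip (2,4) w=9 (creates cycle)
  Add (3,5) w=9
  Add (0,7) w=13
  Skip (1,7) w=15 (creates cycle)
  Skip (1,3) w=15 (creates cycle)
MST weight = 46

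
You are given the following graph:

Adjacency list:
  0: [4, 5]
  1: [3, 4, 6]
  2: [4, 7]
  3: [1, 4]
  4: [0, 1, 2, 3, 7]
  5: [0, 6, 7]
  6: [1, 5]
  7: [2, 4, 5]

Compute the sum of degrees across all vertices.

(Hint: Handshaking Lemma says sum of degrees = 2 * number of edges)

Count edges: 11 edges.
By Handshaking Lemma: sum of degrees = 2 * 11 = 22.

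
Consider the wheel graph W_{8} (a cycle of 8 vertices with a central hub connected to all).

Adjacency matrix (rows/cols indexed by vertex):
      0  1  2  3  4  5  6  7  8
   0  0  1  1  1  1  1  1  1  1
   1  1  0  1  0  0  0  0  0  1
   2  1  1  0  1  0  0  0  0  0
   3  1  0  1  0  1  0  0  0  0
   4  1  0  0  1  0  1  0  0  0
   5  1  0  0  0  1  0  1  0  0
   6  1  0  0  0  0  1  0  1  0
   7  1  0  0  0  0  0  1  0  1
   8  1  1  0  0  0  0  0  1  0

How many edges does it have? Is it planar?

Wheel graph W_{8}: 8 cycle edges + 8 spoke edges = 16 edges.
Total vertices: 9.
The graph is planar.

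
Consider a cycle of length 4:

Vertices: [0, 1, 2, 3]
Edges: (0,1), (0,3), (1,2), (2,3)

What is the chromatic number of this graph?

This is an even cycle (C_4). Even cycles are bipartite.
Chromatic number = 2.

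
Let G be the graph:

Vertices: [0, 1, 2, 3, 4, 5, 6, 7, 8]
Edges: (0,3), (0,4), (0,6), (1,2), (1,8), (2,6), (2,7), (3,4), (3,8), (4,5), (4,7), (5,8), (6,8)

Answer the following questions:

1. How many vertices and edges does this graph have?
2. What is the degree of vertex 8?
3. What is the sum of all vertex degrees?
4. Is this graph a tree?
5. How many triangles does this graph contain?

Count: 9 vertices, 13 edges.
Vertex 8 has neighbors [1, 3, 5, 6], degree = 4.
Handshaking lemma: 2 * 13 = 26.
A tree on 9 vertices has 8 edges. This graph has 13 edges (5 extra). Not a tree.
Number of triangles = 1.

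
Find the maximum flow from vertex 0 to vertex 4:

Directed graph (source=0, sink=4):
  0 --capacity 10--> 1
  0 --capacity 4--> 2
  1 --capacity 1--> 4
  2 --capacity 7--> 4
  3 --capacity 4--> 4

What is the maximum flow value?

Computing max flow:
  Flow on (0->1): 1/10
  Flow on (0->2): 4/4
  Flow on (1->4): 1/1
  Flow on (2->4): 4/7
Maximum flow = 5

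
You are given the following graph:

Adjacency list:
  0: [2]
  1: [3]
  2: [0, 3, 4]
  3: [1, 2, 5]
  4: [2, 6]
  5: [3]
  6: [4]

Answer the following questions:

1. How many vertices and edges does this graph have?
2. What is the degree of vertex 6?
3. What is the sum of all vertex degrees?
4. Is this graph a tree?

Count: 7 vertices, 6 edges.
Vertex 6 has neighbors [4], degree = 1.
Handshaking lemma: 2 * 6 = 12.
A graph is a tree iff it is connected and has exactly n-1 edges. This graph is connected (all 7 vertices in one component) and has 7-1 = 6 edges. It is a tree.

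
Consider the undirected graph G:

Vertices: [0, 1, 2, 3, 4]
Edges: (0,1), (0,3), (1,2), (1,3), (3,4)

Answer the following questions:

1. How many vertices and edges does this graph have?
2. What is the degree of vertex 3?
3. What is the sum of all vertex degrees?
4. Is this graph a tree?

Count: 5 vertices, 5 edges.
Vertex 3 has neighbors [0, 1, 4], degree = 3.
Handshaking lemma: 2 * 5 = 10.
A tree on 5 vertices has 4 edges. This graph has 5 edges (1 extra). Not a tree.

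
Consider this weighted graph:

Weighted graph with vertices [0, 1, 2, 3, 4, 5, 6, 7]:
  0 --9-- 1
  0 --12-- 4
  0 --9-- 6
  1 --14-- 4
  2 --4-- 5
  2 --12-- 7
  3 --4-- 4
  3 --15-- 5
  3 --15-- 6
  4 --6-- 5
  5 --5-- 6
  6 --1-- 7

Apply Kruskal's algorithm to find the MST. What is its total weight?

Applying Kruskal's algorithm (sort edges by weight, add if no cycle):
  Add (6,7) w=1
  Add (2,5) w=4
  Add (3,4) w=4
  Add (5,6) w=5
  Add (4,5) w=6
  Add (0,1) w=9
  Add (0,6) w=9
  Skip (0,4) w=12 (creates cycle)
  Skip (2,7) w=12 (creates cycle)
  Skip (1,4) w=14 (creates cycle)
  Skip (3,6) w=15 (creates cycle)
  Skip (3,5) w=15 (creates cycle)
MST weight = 38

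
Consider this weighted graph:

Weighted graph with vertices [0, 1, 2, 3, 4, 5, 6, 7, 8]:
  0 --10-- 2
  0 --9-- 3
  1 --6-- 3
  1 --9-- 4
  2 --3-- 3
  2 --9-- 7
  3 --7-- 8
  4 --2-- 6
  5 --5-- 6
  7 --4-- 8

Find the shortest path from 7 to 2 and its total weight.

Using Dijkstra's algorithm from vertex 7:
Shortest path: 7 -> 2
Total weight: 9 = 9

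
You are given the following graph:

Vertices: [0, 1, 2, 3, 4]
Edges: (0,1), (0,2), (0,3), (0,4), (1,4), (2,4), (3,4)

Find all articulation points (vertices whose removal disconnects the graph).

No articulation points. The graph is biconnected.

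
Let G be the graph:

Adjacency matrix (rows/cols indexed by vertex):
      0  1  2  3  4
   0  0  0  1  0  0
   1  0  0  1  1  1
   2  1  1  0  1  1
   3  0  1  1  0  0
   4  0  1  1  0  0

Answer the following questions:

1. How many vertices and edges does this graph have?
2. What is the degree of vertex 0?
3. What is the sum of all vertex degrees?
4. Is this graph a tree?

Count: 5 vertices, 6 edges.
Vertex 0 has neighbors [2], degree = 1.
Handshaking lemma: 2 * 6 = 12.
A tree on 5 vertices has 4 edges. This graph has 6 edges (2 extra). Not a tree.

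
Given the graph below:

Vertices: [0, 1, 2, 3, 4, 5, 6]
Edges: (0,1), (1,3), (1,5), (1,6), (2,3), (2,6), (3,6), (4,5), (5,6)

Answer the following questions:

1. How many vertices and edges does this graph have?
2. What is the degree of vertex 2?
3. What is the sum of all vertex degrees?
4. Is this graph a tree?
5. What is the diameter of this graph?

Count: 7 vertices, 9 edges.
Vertex 2 has neighbors [3, 6], degree = 2.
Handshaking lemma: 2 * 9 = 18.
A tree on 7 vertices has 6 edges. This graph has 9 edges (3 extra). Not a tree.
Diameter (longest shortest path) = 3.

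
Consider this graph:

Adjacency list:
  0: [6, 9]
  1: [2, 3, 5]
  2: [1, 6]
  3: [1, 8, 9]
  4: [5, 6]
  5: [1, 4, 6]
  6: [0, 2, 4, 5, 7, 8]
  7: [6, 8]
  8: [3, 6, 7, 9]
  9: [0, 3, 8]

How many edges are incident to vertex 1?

Vertex 1 has neighbors [2, 3, 5], so deg(1) = 3.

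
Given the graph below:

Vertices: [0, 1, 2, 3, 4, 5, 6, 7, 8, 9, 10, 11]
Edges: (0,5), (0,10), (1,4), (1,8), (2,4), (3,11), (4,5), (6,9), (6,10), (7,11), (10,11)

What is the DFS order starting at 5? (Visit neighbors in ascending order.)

DFS from vertex 5 (neighbors processed in ascending order):
Visit order: 5, 0, 10, 6, 9, 11, 3, 7, 4, 1, 8, 2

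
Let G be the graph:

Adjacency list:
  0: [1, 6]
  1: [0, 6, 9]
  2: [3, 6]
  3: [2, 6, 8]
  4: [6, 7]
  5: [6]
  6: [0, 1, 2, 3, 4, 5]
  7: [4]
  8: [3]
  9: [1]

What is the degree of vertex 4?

Vertex 4 has neighbors [6, 7], so deg(4) = 2.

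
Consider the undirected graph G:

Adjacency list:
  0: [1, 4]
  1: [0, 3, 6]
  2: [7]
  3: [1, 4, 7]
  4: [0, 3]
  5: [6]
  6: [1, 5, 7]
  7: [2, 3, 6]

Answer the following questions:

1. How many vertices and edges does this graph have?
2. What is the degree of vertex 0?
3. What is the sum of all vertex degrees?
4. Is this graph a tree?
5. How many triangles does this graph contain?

Count: 8 vertices, 9 edges.
Vertex 0 has neighbors [1, 4], degree = 2.
Handshaking lemma: 2 * 9 = 18.
A tree on 8 vertices has 7 edges. This graph has 9 edges (2 extra). Not a tree.
Number of triangles = 0.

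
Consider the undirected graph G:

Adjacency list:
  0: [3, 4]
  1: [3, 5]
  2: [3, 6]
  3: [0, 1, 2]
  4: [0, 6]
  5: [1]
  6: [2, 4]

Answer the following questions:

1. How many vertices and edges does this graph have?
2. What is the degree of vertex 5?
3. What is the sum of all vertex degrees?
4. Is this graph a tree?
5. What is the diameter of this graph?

Count: 7 vertices, 7 edges.
Vertex 5 has neighbors [1], degree = 1.
Handshaking lemma: 2 * 7 = 14.
A tree on 7 vertices has 6 edges. This graph has 7 edges (1 extra). Not a tree.
Diameter (longest shortest path) = 4.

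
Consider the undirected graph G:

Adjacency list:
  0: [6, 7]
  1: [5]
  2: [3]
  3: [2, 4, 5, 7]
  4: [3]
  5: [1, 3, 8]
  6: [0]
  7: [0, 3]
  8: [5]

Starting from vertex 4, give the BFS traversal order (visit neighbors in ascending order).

BFS from vertex 4 (neighbors processed in ascending order):
Visit order: 4, 3, 2, 5, 7, 1, 8, 0, 6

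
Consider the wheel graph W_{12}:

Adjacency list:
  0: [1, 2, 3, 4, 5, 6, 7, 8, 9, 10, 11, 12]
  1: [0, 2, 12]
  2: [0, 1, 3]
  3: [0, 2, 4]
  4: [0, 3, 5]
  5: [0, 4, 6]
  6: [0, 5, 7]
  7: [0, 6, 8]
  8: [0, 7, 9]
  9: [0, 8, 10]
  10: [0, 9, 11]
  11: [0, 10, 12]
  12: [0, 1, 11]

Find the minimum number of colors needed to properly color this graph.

W_{12} = C_{12} plus a hub adjacent to every cycle vertex.
The outer cycle needs 2 colors (even cycle); the hub is adjacent to all of them so needs a fresh color.
Chromatic number = 2 + 1 = 3.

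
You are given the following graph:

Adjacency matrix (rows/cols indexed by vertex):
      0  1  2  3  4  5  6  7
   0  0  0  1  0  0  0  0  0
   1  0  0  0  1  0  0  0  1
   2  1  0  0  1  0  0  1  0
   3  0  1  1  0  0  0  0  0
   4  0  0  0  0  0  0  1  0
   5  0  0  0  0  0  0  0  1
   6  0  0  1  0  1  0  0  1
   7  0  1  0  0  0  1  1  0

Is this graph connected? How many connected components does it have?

Checking connectivity: the graph has 1 connected component(s).
All vertices are reachable from each other. The graph IS connected.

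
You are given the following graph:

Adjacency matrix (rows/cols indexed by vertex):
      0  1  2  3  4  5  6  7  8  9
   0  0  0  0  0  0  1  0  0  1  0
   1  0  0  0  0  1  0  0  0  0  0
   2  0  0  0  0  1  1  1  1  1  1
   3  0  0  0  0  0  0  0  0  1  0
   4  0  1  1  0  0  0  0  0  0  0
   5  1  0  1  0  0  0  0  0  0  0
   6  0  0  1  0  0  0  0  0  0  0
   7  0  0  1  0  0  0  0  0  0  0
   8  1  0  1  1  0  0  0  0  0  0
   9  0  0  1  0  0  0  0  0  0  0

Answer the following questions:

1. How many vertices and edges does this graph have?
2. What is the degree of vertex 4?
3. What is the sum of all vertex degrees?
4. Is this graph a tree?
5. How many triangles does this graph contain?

Count: 10 vertices, 10 edges.
Vertex 4 has neighbors [1, 2], degree = 2.
Handshaking lemma: 2 * 10 = 20.
A tree on 10 vertices has 9 edges. This graph has 10 edges (1 extra). Not a tree.
Number of triangles = 0.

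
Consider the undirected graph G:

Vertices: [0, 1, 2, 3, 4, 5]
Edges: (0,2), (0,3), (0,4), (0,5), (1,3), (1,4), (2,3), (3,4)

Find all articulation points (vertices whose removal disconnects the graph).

An articulation point is a vertex whose removal disconnects the graph.
Articulation points: [0]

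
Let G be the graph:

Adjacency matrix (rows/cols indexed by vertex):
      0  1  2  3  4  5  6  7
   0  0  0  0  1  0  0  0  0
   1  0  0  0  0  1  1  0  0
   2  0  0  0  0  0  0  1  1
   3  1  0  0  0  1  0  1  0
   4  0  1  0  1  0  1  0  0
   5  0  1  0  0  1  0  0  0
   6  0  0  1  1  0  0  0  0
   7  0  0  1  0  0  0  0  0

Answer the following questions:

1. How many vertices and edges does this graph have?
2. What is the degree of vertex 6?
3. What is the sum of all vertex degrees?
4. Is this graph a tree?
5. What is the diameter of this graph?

Count: 8 vertices, 8 edges.
Vertex 6 has neighbors [2, 3], degree = 2.
Handshaking lemma: 2 * 8 = 16.
A tree on 8 vertices has 7 edges. This graph has 8 edges (1 extra). Not a tree.
Diameter (longest shortest path) = 5.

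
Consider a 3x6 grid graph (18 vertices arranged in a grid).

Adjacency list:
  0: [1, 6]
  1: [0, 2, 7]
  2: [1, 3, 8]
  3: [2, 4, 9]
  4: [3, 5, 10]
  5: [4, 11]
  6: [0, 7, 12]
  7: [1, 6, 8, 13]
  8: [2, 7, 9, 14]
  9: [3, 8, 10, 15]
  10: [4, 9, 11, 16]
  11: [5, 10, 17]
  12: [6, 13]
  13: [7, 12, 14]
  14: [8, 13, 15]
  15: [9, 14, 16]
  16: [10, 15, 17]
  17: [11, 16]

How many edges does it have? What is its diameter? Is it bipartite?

A 3x6 grid has 12 vertical edges and 15 horizontal edges.
Total edges = 12 + 15 = 27.
Diameter = (3-1) + (6-1) = 7 (corner to opposite corner).
Grid graphs are bipartite (checkerboard coloring).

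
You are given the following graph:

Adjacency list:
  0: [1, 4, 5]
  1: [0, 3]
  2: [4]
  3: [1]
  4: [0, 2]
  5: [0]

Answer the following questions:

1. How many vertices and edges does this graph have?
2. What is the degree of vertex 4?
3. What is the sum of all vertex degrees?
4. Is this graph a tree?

Count: 6 vertices, 5 edges.
Vertex 4 has neighbors [0, 2], degree = 2.
Handshaking lemma: 2 * 5 = 10.
A graph is a tree iff it is connected and has exactly n-1 edges. This graph is connected (all 6 vertices in one component) and has 6-1 = 5 edges. It is a tree.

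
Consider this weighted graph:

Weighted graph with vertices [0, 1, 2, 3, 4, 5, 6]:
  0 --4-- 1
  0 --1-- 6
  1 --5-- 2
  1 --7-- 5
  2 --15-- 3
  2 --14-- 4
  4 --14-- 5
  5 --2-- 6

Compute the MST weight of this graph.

Applying Kruskal's algorithm (sort edges by weight, add if no cycle):
  Add (0,6) w=1
  Add (5,6) w=2
  Add (0,1) w=4
  Add (1,2) w=5
  Skip (1,5) w=7 (creates cycle)
  Add (2,4) w=14
  Skip (4,5) w=14 (creates cycle)
  Add (2,3) w=15
MST weight = 41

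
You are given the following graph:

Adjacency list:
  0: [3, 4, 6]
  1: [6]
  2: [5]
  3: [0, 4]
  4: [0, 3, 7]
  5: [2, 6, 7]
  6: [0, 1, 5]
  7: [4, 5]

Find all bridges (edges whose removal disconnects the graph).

A bridge is an edge whose removal increases the number of connected components.
Bridges found: (1,6), (2,5)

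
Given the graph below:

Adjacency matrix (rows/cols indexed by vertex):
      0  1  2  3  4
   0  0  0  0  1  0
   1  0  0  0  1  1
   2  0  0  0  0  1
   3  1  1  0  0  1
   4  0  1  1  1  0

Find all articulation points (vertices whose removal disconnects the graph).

An articulation point is a vertex whose removal disconnects the graph.
Articulation points: [3, 4]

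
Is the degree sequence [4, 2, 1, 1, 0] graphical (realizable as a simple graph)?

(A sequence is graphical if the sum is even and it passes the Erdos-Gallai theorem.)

Sum of degrees = 8. Sum is even but fails Erdos-Gallai. The sequence is NOT graphical.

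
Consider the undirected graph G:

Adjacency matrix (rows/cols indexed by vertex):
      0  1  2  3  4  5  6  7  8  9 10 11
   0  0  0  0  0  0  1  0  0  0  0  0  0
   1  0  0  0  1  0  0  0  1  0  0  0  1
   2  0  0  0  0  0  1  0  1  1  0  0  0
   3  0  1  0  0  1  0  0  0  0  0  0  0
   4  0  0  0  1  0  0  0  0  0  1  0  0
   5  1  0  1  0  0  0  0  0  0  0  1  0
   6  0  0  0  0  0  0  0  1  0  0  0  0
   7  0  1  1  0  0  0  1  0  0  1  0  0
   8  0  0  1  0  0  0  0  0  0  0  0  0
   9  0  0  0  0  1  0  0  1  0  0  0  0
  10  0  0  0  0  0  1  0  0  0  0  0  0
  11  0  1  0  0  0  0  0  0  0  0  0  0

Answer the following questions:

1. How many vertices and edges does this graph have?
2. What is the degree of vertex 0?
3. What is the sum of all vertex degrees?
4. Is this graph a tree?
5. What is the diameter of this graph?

Count: 12 vertices, 12 edges.
Vertex 0 has neighbors [5], degree = 1.
Handshaking lemma: 2 * 12 = 24.
A tree on 12 vertices has 11 edges. This graph has 12 edges (1 extra). Not a tree.
Diameter (longest shortest path) = 5.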